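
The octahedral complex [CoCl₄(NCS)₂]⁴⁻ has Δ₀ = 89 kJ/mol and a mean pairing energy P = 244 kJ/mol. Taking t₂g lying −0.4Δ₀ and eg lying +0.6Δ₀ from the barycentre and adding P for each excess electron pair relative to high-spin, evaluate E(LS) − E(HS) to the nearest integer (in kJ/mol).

155

Ligand charges: 4×(-1) from Cl⁻ and 2×(-1) from NCS⁻ sum to -6; with overall charge -4, Co is +2.
Co²⁺: group 9, so d-count = 9 − 2 = 7.
In the high-spin limit (t₂g⁵ eg²) the orbital term is -0.8Δ₀ = -71 kJ/mol, with no excess pairing.
Low-spin t₂g⁶ eg¹ gives -1.8Δ₀ = -160 kJ/mol, but forming 1 extra pair costs 1P = 244 kJ/mol, so E(LS) = -160 + 244 = 84 kJ/mol.
E(LS) − E(HS) = 84 − (-71) = 155 kJ/mol.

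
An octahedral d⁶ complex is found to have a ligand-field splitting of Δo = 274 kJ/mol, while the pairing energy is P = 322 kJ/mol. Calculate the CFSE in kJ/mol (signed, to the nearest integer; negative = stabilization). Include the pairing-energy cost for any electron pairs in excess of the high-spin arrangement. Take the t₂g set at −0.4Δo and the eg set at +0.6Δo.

Δo < P, so pairing is avoided: the ground state is high-spin.
That gives t₂g⁴ eg².
Orbital CFSE = -0.4Δo = -0.4 × 274 = -110 kJ/mol.
High-spin has no excess pairs, so no pairing correction applies.

-110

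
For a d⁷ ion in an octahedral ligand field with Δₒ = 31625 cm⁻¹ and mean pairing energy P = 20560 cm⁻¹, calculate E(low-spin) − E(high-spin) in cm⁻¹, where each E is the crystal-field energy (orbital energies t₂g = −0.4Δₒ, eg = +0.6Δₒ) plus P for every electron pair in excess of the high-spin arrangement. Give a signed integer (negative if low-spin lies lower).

-11065

High-spin: t₂g⁵ eg², CFSE = -0.8Δₒ = -25300 cm⁻¹.
Low-spin t₂g⁶ eg¹ gives -1.8Δₒ = -56925 cm⁻¹, but forming 1 extra pair costs 1P = 20560 cm⁻¹, so E(LS) = -56925 + 20560 = -36365 cm⁻¹.
The difference is -36365 − (-25300) = -11065 cm⁻¹, so low-spin lies lower.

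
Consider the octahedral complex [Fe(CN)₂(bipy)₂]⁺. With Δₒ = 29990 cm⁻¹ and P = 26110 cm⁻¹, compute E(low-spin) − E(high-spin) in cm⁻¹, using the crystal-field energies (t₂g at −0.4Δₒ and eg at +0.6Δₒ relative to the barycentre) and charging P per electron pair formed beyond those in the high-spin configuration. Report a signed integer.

-7760

Ligand charges: 2×(-1) from CN⁻ and 2×(+0) from bipy sum to -2; with overall charge +1, Fe is +3.
Group 8 minus oxidation state +3 gives a d⁵ configuration for Fe³⁺.
High-spin d⁵ fills as t₂g³ eg² with CFSE 3(−0.4) + 2(+0.6) = 0.0Δₒ = 0 cm⁻¹.
Low-spin: t₂g⁵ eg⁰, orbital CFSE = -2.0Δₒ = -59980 cm⁻¹; plus 2 excess pairs × P = +52220 cm⁻¹; total -7760 cm⁻¹.
E(LS) − E(HS) = -7760 − (0) = -7760 cm⁻¹.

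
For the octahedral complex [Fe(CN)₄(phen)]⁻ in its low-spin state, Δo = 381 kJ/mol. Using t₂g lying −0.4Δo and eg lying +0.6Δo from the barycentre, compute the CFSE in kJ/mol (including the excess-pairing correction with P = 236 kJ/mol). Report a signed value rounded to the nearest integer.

-290

Ligand charges: 4×(-1) from CN⁻ and 1×(+0) from phen sum to -4; with overall charge -1, Fe is +3.
Fe is in group 8, so Fe³⁺ is d⁵ (8 − 3 = 5).
The d⁵ electrons fill as t₂g⁵ eg⁰.
The orbital stabilization is -2.0Δo = -2.0 × 381 = -762 kJ/mol.
Relative to high-spin t₂g³ eg² (0 paired), the low-spin configuration has 2 additional pairs, contributing +2 × 236 = +472 kJ/mol.
Overall CFSE = -762 + 472 = -290 kJ/mol.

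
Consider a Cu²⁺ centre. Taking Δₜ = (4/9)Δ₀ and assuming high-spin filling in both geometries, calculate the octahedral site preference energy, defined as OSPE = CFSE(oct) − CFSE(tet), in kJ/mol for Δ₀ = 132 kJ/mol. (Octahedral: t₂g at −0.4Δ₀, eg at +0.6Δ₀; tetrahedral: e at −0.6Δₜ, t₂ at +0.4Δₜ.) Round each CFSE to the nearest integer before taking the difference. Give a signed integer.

Cu²⁺: group 11, so d-count = 11 − 2 = 9.
Octahedral high-spin t2g^6 e_g^3: CFSE = -0.6 × 132 = -79 kJ/mol.
In a tetrahedral site the filling is e^4 t2^5: CFSE(tet) = -0.4Δₜ = -0.4 × (4/9)(132) = -23 kJ/mol.
OSPE = -79 − (-23) = -56 kJ/mol.

-56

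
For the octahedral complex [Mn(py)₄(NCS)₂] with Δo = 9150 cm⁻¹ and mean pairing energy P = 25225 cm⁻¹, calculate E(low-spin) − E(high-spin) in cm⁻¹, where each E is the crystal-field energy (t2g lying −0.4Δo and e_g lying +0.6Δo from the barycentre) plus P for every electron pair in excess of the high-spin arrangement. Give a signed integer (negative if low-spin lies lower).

32150

Ligand charges: 4×(+0) from py and 2×(-1) from NCS⁻ sum to -2; with overall charge +0, Mn is +2.
Mn²⁺: group 7, so d-count = 7 − 2 = 5.
High-spin d⁵ fills as t2g^3 e_g^2 with CFSE 3(−0.4) + 2(+0.6) = 0.0Δo = 0 cm⁻¹.
Low-spin t2g^5 e_g^0 gives -2.0Δo = -18300 cm⁻¹, but forming 2 extra pairs costs 2P = 50450 cm⁻¹, so E(LS) = -18300 + 50450 = 32150 cm⁻¹.
E(LS) − E(HS) = 32150 − (0) = 32150 cm⁻¹.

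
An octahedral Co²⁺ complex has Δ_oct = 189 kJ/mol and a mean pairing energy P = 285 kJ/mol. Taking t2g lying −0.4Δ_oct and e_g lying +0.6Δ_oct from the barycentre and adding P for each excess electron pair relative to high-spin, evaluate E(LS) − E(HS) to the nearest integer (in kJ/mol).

Co²⁺: group 9, so d-count = 9 − 2 = 7.
In the high-spin limit (t2g^5 e_g^2) the orbital term is -0.8Δ_oct = -151 kJ/mol, with no excess pairing.
Low-spin t2g^6 e_g^1 gives -1.8Δ_oct = -340 kJ/mol, but forming 1 extra pair costs 1P = 285 kJ/mol, so E(LS) = -340 + 285 = -55 kJ/mol.
Thus E(LS) − E(HS) = 96 kJ/mol.

96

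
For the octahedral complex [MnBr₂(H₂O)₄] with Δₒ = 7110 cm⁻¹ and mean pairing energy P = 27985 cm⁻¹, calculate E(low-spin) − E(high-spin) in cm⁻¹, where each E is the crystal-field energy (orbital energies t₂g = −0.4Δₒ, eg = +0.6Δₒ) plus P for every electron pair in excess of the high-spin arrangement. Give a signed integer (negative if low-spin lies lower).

41750

Ligand charges: 2×(-1) from Br⁻ and 4×(+0) from H₂O sum to -2; with overall charge +0, Mn is +2.
Mn is in group 7, so Mn²⁺ is d⁵ (7 − 2 = 5).
High-spin d⁵ fills as t₂g³ eg² with CFSE 3(−0.4) + 2(+0.6) = 0.0Δₒ = 0 cm⁻¹.
Low-spin: t₂g⁵ eg⁰, orbital CFSE = -2.0Δₒ = -14220 cm⁻¹; plus 2 excess pairs × P = +55970 cm⁻¹; total 41750 cm⁻¹.
The difference is 41750 − (0) = 41750 cm⁻¹, so high-spin lies lower.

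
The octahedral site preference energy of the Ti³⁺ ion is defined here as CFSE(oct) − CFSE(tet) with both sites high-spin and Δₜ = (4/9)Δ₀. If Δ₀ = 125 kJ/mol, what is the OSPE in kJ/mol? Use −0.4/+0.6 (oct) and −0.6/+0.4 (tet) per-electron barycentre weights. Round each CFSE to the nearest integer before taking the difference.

-17

Ti sits in group 4; removing 3 electrons leaves Ti³⁺ with 4 − 3 = 1 d electrons.
Octahedral high-spin t2g^1 e_g^0: CFSE = -0.4 × 125 = -50 kJ/mol.
Tetrahedral e^1 t2^0 gives -0.6Δₜ = -0.6 × (4/9) × 125 = -33 kJ/mol.
OSPE = -50 − (-33) = -17 kJ/mol.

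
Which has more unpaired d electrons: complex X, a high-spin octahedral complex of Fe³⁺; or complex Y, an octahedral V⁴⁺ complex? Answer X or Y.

X

X: Fe sits in group 8; removing 3 electrons leaves Fe³⁺ with 8 − 3 = 5 d electrons; t₂g³ eg² → 5 unpaired.
Y: V is in group 5, so V⁴⁺ is d¹ (5 − 4 = 1); For octahedral d¹ the high- and low-spin configurations coincide; t2g^1 e_g^0 → 1 unpaired.
So X has more unpaired electrons.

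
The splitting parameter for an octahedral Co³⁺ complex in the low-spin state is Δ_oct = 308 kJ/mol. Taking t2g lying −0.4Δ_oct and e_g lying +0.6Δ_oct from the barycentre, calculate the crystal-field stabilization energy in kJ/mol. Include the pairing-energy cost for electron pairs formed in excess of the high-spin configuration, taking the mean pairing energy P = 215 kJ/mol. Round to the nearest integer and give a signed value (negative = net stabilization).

-309

Co is in group 9, so Co³⁺ is d⁶ (9 − 3 = 6).
Electron filling gives t2g^6 e_g^0.
Orbital CFSE = 6(-0.4) + 0(0.6) = -2.4Δ_oct = -2.4 × 308 = -739 kJ/mol.
Pairing penalty: 3 pairs vs 1 in the high-spin reference → 2 extra × P = 430 kJ/mol.
Combining: -739 + 430 = -309 kJ/mol.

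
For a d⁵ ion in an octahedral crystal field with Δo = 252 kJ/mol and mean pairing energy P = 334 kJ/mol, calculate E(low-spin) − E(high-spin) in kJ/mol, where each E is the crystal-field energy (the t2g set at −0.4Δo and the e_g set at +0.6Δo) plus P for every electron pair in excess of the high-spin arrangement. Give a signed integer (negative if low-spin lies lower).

164

High-spin d⁵ fills as t2g^3 e_g^2 with CFSE 3(−0.4) + 2(+0.6) = 0.0Δo = 0 kJ/mol.
For low-spin the configuration is t2g^5 e_g^0: orbital energy -2.0 × 252 = -504 kJ/mol, and 2 additional pairs relative to high-spin add 668 kJ/mol, giving 164 kJ/mol.
E(LS) − E(HS) = 164 − (0) = 164 kJ/mol.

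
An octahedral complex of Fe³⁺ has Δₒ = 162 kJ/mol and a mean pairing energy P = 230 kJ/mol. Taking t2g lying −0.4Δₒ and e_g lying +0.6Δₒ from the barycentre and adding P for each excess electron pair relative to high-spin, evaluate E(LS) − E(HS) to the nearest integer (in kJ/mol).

Group 8 minus oxidation state +3 gives a d⁵ configuration for Fe³⁺.
High-spin d⁵ fills as t2g^3 e_g^2 with CFSE 3(−0.4) + 2(+0.6) = 0.0Δₒ = 0 kJ/mol.
Low-spin: t2g^5 e_g^0, orbital CFSE = -2.0Δₒ = -324 kJ/mol; plus 2 excess pairs × P = +460 kJ/mol; total 136 kJ/mol.
Thus E(LS) − E(HS) = 136 kJ/mol.

136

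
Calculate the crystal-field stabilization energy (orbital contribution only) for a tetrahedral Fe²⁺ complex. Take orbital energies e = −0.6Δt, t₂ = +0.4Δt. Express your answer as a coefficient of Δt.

-0.6 Δt

Fe is in group 8, so Fe²⁺ is d⁶ (8 − 2 = 6).
Tetrahedral splitting is small, so the complex is high-spin.
Configuration: e³ t₂³.
CFSE = 3(-0.6Δt) + 3(0.4Δt) = -1.8Δt + 1.2Δt = -0.6Δt.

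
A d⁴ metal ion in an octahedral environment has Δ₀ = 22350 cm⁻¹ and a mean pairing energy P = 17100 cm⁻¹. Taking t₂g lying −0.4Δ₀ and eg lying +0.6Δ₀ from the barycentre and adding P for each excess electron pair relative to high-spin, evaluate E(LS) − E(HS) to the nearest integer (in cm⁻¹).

In the high-spin limit (t₂g³ eg¹) the orbital term is -0.6Δ₀ = -13410 cm⁻¹, with no excess pairing.
Low-spin t₂g⁴ eg⁰ gives -1.6Δ₀ = -35760 cm⁻¹, but forming 1 extra pair costs 1P = 17100 cm⁻¹, so E(LS) = -35760 + 17100 = -18660 cm⁻¹.
Thus E(LS) − E(HS) = -5250 cm⁻¹.

-5250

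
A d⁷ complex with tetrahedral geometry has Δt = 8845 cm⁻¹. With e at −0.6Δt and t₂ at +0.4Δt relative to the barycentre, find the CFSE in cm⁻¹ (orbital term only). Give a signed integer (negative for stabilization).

With tetrahedral geometry the complex is necessarily high-spin.
The d⁷ electrons fill as e⁴ t₂³.
Orbital CFSE = 4(-0.6) + 3(0.4) = -1.2Δt = -1.2 × 8845 = -10614 cm⁻¹.

-10614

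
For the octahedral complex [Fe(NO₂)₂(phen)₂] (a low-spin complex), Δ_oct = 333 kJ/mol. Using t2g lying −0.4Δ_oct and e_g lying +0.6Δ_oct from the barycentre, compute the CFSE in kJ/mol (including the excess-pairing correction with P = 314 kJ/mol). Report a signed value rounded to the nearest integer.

Ligand charges: 2×(-1) from NO₂⁻ and 2×(+0) from phen sum to -2; with overall charge +0, Fe is +2.
Fe is in group 8, so Fe²⁺ is d⁶ (8 − 2 = 6).
Electron filling gives t2g^6 e_g^0.
The orbital stabilization is -2.4Δ_oct = -2.4 × 333 = -799 kJ/mol.
Relative to high-spin t2g^4 e_g^2 (1 paired), the low-spin configuration has 2 additional pairs, contributing +2 × 314 = +628 kJ/mol.
Overall CFSE = -799 + 628 = -171 kJ/mol.

-171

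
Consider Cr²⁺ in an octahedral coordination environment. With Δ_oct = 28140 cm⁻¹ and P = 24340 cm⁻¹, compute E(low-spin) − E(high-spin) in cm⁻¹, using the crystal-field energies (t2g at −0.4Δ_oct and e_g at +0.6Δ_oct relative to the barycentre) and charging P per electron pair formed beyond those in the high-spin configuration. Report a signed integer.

Cr is in group 6, so Cr²⁺ is d⁴ (6 − 2 = 4).
High-spin d⁴ fills as t2g^3 e_g^1 with CFSE 3(−0.4) + 1(+0.6) = -0.6Δ_oct = -16884 cm⁻¹.
Low-spin t2g^4 e_g^0 gives -1.6Δ_oct = -45024 cm⁻¹, but forming 1 extra pair costs 1P = 24340 cm⁻¹, so E(LS) = -45024 + 24340 = -20684 cm⁻¹.
Thus E(LS) − E(HS) = -3800 cm⁻¹.

-3800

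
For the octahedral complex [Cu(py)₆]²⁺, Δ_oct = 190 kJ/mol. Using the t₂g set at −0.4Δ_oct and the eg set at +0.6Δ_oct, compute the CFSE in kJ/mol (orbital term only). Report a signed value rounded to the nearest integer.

-114

py is neutral, so the +2 overall charge sits on Cu: oxidation state +2.
Cu is in group 11, so Cu²⁺ is d⁹ (11 − 2 = 9).
Configuration: t₂g⁶ eg³.
CFSE(orbital) = 6×(-0.4Δ_oct) + 3×(0.6Δ_oct) = -0.6Δ_oct; with Δ_oct = 190 kJ/mol that is -114 kJ/mol.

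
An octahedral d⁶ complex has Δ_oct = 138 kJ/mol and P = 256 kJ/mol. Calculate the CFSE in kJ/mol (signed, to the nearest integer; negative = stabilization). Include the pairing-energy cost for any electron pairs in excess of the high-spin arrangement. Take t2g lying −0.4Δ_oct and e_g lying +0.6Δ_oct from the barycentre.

With Δ_oct < P the complex is high-spin.
That gives t2g^4 e_g^2.
Orbital CFSE = -0.4Δ_oct = -0.4 × 138 = -55 kJ/mol.
High-spin has no excess pairs, so no pairing correction applies.

-55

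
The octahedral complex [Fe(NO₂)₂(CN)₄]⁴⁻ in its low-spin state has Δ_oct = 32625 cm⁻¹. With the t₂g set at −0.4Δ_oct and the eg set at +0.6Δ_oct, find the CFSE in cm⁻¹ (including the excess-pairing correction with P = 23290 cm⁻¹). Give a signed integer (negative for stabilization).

-31720

Ligand charges: 2×(-1) from NO₂⁻ and 4×(-1) from CN⁻ sum to -6; with overall charge -4, Fe is +2.
Group 8 minus oxidation state +2 gives a d⁶ configuration for Fe²⁺.
Electron filling gives t₂g⁶ eg⁰.
The orbital stabilization is -2.4Δ_oct = -2.4 × 32625 = -78300 cm⁻¹.
High-spin d⁶ would be t₂g⁴ eg² with 1 pair; low-spin has 3, so 2 excess pairs cost +2P = +46580 cm⁻¹.
Net CFSE = -78300 + 46580 = -31720 cm⁻¹.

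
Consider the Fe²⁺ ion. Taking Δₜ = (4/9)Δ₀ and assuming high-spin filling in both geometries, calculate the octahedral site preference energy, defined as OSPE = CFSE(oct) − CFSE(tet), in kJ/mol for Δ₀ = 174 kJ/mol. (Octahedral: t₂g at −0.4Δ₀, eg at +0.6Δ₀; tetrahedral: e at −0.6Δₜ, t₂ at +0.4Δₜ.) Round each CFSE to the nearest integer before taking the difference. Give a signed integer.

Fe sits in group 8; removing 2 electrons leaves Fe²⁺ with 8 − 2 = 6 d electrons.
Octahedral high-spin t₂g⁴ eg²: CFSE = -0.4 × 174 = -70 kJ/mol.
Tetrahedral e³ t₂³ gives -0.6Δₜ = -0.6 × (4/9) × 174 = -46 kJ/mol.
OSPE = -70 − (-46) = -24 kJ/mol.

-24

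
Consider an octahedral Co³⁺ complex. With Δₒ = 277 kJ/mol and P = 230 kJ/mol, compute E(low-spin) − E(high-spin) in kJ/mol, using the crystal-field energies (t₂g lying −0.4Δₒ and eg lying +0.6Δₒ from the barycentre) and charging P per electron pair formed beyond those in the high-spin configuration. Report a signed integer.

-94

Co is in group 9, so Co³⁺ is d⁶ (9 − 3 = 6).
High-spin d⁶ fills as t₂g⁴ eg² with CFSE 4(−0.4) + 2(+0.6) = -0.4Δₒ = -111 kJ/mol.
For low-spin the configuration is t₂g⁶ eg⁰: orbital energy -2.4 × 277 = -665 kJ/mol, and 2 additional pairs relative to high-spin add 460 kJ/mol, giving -205 kJ/mol.
E(LS) − E(HS) = -205 − (-111) = -94 kJ/mol.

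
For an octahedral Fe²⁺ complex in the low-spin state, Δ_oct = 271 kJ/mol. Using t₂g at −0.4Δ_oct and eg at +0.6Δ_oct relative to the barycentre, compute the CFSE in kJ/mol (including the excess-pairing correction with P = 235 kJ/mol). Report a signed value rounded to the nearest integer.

Group 8 minus oxidation state +2 gives a d⁶ configuration for Fe²⁺.
Configuration: t₂g⁶ eg⁰.
Orbital CFSE = 6(-0.4) + 0(0.6) = -2.4Δ_oct = -2.4 × 271 = -650 kJ/mol.
Relative to high-spin t₂g⁴ eg² (1 paired), the low-spin configuration has 2 additional pairs, contributing +2 × 235 = +470 kJ/mol.
Net CFSE = -650 + 470 = -180 kJ/mol.

-180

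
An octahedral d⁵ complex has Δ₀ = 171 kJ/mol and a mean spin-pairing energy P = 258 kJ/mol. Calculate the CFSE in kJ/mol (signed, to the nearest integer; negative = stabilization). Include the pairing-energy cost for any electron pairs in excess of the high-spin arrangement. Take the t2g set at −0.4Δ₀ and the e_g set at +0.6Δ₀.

0

Since Δ₀ = 171 kJ/mol < P = 258 kJ/mol, the complex adopts the high-spin configuration.
Filling d⁵ accordingly: t2g^3 e_g^2.
Orbital CFSE = 0.0Δ₀ = 0.0 × 171 = 0 kJ/mol.
High-spin has no excess pairs, so no pairing correction applies.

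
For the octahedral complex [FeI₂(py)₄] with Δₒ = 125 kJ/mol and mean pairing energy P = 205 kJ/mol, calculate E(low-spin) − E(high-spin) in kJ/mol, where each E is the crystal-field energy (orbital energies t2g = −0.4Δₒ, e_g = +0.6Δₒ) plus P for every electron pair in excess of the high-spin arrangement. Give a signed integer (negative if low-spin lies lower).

160

Ligand charges: 2×(-1) from I⁻ and 4×(+0) from py sum to -2; with overall charge +0, Fe is +2.
Fe²⁺: group 8, so d-count = 8 − 2 = 6.
High-spin d⁶ fills as t2g^4 e_g^2 with CFSE 4(−0.4) + 2(+0.6) = -0.4Δₒ = -50 kJ/mol.
Low-spin: t2g^6 e_g^0, orbital CFSE = -2.4Δₒ = -300 kJ/mol; plus 2 excess pairs × P = +410 kJ/mol; total 110 kJ/mol.
The difference is 110 − (-50) = 160 kJ/mol, so high-spin lies lower.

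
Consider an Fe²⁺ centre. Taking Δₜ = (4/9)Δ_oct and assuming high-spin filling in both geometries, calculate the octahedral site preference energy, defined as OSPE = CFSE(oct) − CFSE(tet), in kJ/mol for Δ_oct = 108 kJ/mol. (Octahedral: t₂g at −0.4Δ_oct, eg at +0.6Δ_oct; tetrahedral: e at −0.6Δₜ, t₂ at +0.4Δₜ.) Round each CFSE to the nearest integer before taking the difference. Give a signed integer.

Fe sits in group 8; removing 2 electrons leaves Fe²⁺ with 8 − 2 = 6 d electrons.
In an octahedral site d⁶ (HS) is t₂g⁴ eg², giving CFSE(oct) = -0.4Δ_oct = -43 kJ/mol.
Tetrahedral: e³ t₂³, CFSE = 3(−0.6) + 3(+0.4) = -0.6Δₜ = -0.6 × (4/9) × 108 = -29 kJ/mol.
OSPE = CFSE(oct) − CFSE(tet) = -43 − (-29) = -14 kJ/mol.

-14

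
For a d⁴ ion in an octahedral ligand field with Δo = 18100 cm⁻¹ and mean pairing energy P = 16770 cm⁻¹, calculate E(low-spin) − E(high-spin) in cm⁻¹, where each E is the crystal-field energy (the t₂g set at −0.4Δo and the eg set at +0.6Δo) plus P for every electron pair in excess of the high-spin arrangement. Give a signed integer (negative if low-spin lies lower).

-1330

High-spin d⁴ fills as t₂g³ eg¹ with CFSE 3(−0.4) + 1(+0.6) = -0.6Δo = -10860 cm⁻¹.
Low-spin: t₂g⁴ eg⁰, orbital CFSE = -1.6Δo = -28960 cm⁻¹; plus 1 excess pair × P = +16770 cm⁻¹; total -12190 cm⁻¹.
The difference is -12190 − (-10860) = -1330 cm⁻¹, so low-spin lies lower.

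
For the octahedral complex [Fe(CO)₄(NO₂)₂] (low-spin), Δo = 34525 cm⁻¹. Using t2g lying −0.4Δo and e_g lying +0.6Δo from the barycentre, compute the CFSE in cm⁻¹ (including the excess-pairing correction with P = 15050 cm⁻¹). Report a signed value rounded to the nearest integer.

Ligand charges: 4×(+0) from CO and 2×(-1) from NO₂⁻ sum to -2; with overall charge +0, Fe is +2.
Group 8 minus oxidation state +2 gives a d⁶ configuration for Fe²⁺.
Electron filling gives t2g^6 e_g^0.
CFSE(orbital) = 6×(-0.4Δo) + 0×(0.6Δo) = -2.4Δo; with Δo = 34525 cm⁻¹ that is -82860 cm⁻¹.
Pairing penalty: 3 pairs vs 1 in the high-spin reference → 2 extra × P = 30100 cm⁻¹.
Combining: -82860 + 30100 = -52760 cm⁻¹.

-52760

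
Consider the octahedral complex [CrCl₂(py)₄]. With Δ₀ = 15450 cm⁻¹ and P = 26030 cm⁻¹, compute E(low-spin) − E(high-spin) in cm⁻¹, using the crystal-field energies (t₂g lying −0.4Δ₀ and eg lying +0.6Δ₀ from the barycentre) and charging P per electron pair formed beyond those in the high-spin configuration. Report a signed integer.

Ligand charges: 2×(-1) from Cl⁻ and 4×(+0) from py sum to -2; with overall charge +0, Cr is +2.
Cr²⁺: group 6, so d-count = 6 − 2 = 4.
In the high-spin limit (t₂g³ eg¹) the orbital term is -0.6Δ₀ = -9270 cm⁻¹, with no excess pairing.
For low-spin the configuration is t₂g⁴ eg⁰: orbital energy -1.6 × 15450 = -24720 cm⁻¹, and 1 additional pair relative to high-spin adds 26030 cm⁻¹, giving 1310 cm⁻¹.
The difference is 1310 − (-9270) = 10580 cm⁻¹, so high-spin lies lower.

10580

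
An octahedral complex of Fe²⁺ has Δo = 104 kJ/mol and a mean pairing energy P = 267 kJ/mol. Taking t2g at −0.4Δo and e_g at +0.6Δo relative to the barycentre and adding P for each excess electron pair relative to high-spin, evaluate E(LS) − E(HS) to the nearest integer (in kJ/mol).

Fe²⁺: group 8, so d-count = 8 − 2 = 6.
In the high-spin limit (t2g^4 e_g^2) the orbital term is -0.4Δo = -42 kJ/mol, with no excess pairing.
Low-spin: t2g^6 e_g^0, orbital CFSE = -2.4Δo = -250 kJ/mol; plus 2 excess pairs × P = +534 kJ/mol; total 284 kJ/mol.
The difference is 284 − (-42) = 326 kJ/mol, so high-spin lies lower.

326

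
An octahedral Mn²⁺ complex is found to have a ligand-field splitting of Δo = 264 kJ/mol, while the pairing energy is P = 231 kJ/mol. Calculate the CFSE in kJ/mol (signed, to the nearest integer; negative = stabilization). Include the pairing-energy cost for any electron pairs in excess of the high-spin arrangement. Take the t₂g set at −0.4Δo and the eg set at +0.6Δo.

Mn sits in group 7; removing 2 electrons leaves Mn²⁺ with 7 − 2 = 5 d electrons.
Since Δo = 264 kJ/mol > P = 231 kJ/mol, the complex adopts the low-spin configuration.
Filling d⁵ accordingly: t₂g⁵ eg⁰.
Orbital CFSE = -2.0Δo = -2.0 × 264 = -528 kJ/mol.
Excess pairs vs high-spin: 2 − 0 = 2; pairing cost = +462 kJ/mol.
Net CFSE = -528 + 462 = -66 kJ/mol.

-66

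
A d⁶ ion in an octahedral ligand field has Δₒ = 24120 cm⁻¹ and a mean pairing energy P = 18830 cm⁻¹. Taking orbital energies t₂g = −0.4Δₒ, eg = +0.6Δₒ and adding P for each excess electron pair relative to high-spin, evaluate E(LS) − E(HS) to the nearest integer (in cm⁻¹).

-10580

In the high-spin limit (t₂g⁴ eg²) the orbital term is -0.4Δₒ = -9648 cm⁻¹, with no excess pairing.
Low-spin t₂g⁶ eg⁰ gives -2.4Δₒ = -57888 cm⁻¹, but forming 2 extra pairs costs 2P = 37660 cm⁻¹, so E(LS) = -57888 + 37660 = -20228 cm⁻¹.
The difference is -20228 − (-9648) = -10580 cm⁻¹, so low-spin lies lower.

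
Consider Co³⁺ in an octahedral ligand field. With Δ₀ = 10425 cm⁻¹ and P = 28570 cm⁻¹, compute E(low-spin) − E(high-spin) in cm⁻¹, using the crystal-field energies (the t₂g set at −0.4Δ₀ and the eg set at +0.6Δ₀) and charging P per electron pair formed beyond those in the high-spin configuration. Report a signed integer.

Co is in group 9, so Co³⁺ is d⁶ (9 − 3 = 6).
High-spin d⁶ fills as t₂g⁴ eg² with CFSE 4(−0.4) + 2(+0.6) = -0.4Δ₀ = -4170 cm⁻¹.
Low-spin t₂g⁶ eg⁰ gives -2.4Δ₀ = -25020 cm⁻¹, but forming 2 extra pairs costs 2P = 57140 cm⁻¹, so E(LS) = -25020 + 57140 = 32120 cm⁻¹.
E(LS) − E(HS) = 32120 − (-4170) = 36290 cm⁻¹.

36290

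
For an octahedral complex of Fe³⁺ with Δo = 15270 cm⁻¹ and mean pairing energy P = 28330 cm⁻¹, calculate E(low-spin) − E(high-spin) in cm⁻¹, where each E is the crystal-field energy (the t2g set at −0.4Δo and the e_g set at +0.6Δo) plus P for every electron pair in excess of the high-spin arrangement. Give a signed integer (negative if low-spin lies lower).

26120

Fe³⁺: group 8, so d-count = 8 − 3 = 5.
High-spin d⁵ fills as t2g^3 e_g^2 with CFSE 3(−0.4) + 2(+0.6) = 0.0Δo = 0 cm⁻¹.
For low-spin the configuration is t2g^5 e_g^0: orbital energy -2.0 × 15270 = -30540 cm⁻¹, and 2 additional pairs relative to high-spin add 56660 cm⁻¹, giving 26120 cm⁻¹.
The difference is 26120 − (0) = 26120 cm⁻¹, so high-spin lies lower.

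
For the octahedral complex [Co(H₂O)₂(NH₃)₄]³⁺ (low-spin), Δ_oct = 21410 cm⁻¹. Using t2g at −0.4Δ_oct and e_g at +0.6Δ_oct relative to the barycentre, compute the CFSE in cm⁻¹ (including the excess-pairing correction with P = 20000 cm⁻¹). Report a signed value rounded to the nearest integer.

Ligand charges: 2×(+0) from H₂O and 4×(+0) from NH₃ sum to +0; with overall charge +3, Co is +3.
Co is in group 9, so Co³⁺ is d⁶ (9 − 3 = 6).
Configuration: t2g^6 e_g^0.
Orbital CFSE = 6(-0.4) + 0(0.6) = -2.4Δ_oct = -2.4 × 21410 = -51384 cm⁻¹.
Relative to high-spin t2g^4 e_g^2 (1 paired), the low-spin configuration has 2 additional pairs, contributing +2 × 20000 = +40000 cm⁻¹.
Combining: -51384 + 40000 = -11384 cm⁻¹.

-11384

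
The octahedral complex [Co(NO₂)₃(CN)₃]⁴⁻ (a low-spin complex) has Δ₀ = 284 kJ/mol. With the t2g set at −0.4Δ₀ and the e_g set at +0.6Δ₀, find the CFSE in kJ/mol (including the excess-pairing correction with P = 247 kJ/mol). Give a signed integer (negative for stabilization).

Ligand charges: 3×(-1) from NO₂⁻ and 3×(-1) from CN⁻ sum to -6; with overall charge -4, Co is +2.
Co is in group 9, so Co²⁺ is d⁷ (9 − 2 = 7).
Configuration: t2g^6 e_g^1.
The orbital stabilization is -1.8Δ₀ = -1.8 × 284 = -511 kJ/mol.
Pairing penalty: 3 pairs vs 2 in the high-spin reference → 1 extra × P = 247 kJ/mol.
Combining: -511 + 247 = -264 kJ/mol.

-264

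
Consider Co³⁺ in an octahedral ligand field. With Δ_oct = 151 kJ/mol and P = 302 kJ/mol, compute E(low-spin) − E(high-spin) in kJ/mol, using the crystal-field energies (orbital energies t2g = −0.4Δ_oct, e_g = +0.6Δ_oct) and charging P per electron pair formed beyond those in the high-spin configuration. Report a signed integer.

302

Group 9 minus oxidation state +3 gives a d⁶ configuration for Co³⁺.
High-spin d⁶ fills as t2g^4 e_g^2 with CFSE 4(−0.4) + 2(+0.6) = -0.4Δ_oct = -60 kJ/mol.
Low-spin: t2g^6 e_g^0, orbital CFSE = -2.4Δ_oct = -362 kJ/mol; plus 2 excess pairs × P = +604 kJ/mol; total 242 kJ/mol.
E(LS) − E(HS) = 242 − (-60) = 302 kJ/mol.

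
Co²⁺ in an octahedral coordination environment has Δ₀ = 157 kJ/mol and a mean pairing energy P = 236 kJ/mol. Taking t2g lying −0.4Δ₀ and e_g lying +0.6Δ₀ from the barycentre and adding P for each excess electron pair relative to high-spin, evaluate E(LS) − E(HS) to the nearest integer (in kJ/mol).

Co sits in group 9; removing 2 electrons leaves Co²⁺ with 9 − 2 = 7 d electrons.
High-spin: t2g^5 e_g^2, CFSE = -0.8Δ₀ = -126 kJ/mol.
For low-spin the configuration is t2g^6 e_g^1: orbital energy -1.8 × 157 = -283 kJ/mol, and 1 additional pair relative to high-spin adds 236 kJ/mol, giving -47 kJ/mol.
The difference is -47 − (-126) = 79 kJ/mol, so high-spin lies lower.

79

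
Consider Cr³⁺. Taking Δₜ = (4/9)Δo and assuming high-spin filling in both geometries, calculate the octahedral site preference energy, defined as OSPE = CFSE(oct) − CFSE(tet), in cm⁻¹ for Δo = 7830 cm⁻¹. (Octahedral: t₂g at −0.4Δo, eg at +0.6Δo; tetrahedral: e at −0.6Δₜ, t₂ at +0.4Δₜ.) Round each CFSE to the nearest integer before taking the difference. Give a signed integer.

-6612

Cr sits in group 6; removing 3 electrons leaves Cr³⁺ with 6 − 3 = 3 d electrons.
Octahedral high-spin t₂g³ eg⁰: CFSE = -1.2 × 7830 = -9396 cm⁻¹.
Tetrahedral: e² t₂¹, CFSE = 2(−0.6) + 1(+0.4) = -0.8Δₜ = -0.8 × (4/9) × 7830 = -2784 cm⁻¹.
OSPE = -9396 − (-2784) = -6612 cm⁻¹.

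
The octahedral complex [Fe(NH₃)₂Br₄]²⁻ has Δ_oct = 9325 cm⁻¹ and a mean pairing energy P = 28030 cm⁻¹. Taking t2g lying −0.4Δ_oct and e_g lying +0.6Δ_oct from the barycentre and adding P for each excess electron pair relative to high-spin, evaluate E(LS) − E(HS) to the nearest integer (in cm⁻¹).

Ligand charges: 2×(+0) from NH₃ and 4×(-1) from Br⁻ sum to -4; with overall charge -2, Fe is +2.
Fe sits in group 8; removing 2 electrons leaves Fe²⁺ with 8 − 2 = 6 d electrons.
High-spin: t2g^4 e_g^2, CFSE = -0.4Δ_oct = -3730 cm⁻¹.
Low-spin: t2g^6 e_g^0, orbital CFSE = -2.4Δ_oct = -22380 cm⁻¹; plus 2 excess pairs × P = +56060 cm⁻¹; total 33680 cm⁻¹.
The difference is 33680 − (-3730) = 37410 cm⁻¹, so high-spin lies lower.

37410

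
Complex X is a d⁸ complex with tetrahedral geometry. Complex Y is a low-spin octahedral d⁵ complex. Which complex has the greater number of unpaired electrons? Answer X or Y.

X

X: Tetrahedral splitting is small, so the complex is high-spin; e⁴ t₂⁴ → 2 unpaired.
Y: t₂g⁵ eg⁰ → 1 unpaired.
So X has more unpaired electrons.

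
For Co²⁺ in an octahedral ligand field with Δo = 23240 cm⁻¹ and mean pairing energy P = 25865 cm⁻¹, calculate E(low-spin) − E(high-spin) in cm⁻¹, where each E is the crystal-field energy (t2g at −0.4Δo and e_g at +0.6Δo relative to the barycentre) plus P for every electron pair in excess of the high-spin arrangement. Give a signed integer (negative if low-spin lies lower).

Group 9 minus oxidation state +2 gives a d⁷ configuration for Co²⁺.
High-spin d⁷ fills as t2g^5 e_g^2 with CFSE 5(−0.4) + 2(+0.6) = -0.8Δo = -18592 cm⁻¹.
Low-spin t2g^6 e_g^1 gives -1.8Δo = -41832 cm⁻¹, but forming 1 extra pair costs 1P = 25865 cm⁻¹, so E(LS) = -41832 + 25865 = -15967 cm⁻¹.
E(LS) − E(HS) = -15967 − (-18592) = 2625 cm⁻¹.

2625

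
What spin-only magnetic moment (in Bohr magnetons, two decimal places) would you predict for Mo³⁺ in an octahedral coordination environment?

Mo sits in group 6; removing 3 electrons leaves Mo³⁺ with 6 − 3 = 3 d electrons.
Configuration: t2g^3 e_g^0 → 3 unpaired electrons.
μ(spin-only) = √[3(3+2)] = √15 ≈ 3.87 Bohr magnetons.

3.87 Bohr magnetons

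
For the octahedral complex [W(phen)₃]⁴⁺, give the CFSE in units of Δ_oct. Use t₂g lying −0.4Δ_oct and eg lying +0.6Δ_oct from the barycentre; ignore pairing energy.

phen is neutral, so the +4 overall charge sits on W: oxidation state +4.
Group 6 minus oxidation state +4 gives a d² configuration for W⁴⁺.
Configuration: t₂g² eg⁰.
CFSE = 2(-0.4Δ_oct) + 0(0.6Δ_oct) = -0.8Δ_oct + 0.0Δ_oct = -0.8Δ_oct.

-0.8 Δ_oct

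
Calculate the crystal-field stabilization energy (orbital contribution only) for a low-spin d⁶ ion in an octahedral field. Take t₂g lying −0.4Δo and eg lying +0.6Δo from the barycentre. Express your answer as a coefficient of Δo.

Configuration: t₂g⁶ eg⁰.
CFSE = 6(-0.4Δo) + 0(0.6Δo) = -2.4Δo + 0.0Δo = -2.4Δo.

-2.4 Δo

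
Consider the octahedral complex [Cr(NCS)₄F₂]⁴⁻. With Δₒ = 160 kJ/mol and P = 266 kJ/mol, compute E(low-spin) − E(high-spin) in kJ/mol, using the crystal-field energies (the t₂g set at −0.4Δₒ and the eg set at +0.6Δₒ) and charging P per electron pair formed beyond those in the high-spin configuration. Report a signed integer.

106

Ligand charges: 4×(-1) from NCS⁻ and 2×(-1) from F⁻ sum to -6; with overall charge -4, Cr is +2.
Cr²⁺: group 6, so d-count = 6 − 2 = 4.
High-spin: t₂g³ eg¹, CFSE = -0.6Δₒ = -96 kJ/mol.
Low-spin t₂g⁴ eg⁰ gives -1.6Δₒ = -256 kJ/mol, but forming 1 extra pair costs 1P = 266 kJ/mol, so E(LS) = -256 + 266 = 10 kJ/mol.
The difference is 10 − (-96) = 106 kJ/mol, so high-spin lies lower.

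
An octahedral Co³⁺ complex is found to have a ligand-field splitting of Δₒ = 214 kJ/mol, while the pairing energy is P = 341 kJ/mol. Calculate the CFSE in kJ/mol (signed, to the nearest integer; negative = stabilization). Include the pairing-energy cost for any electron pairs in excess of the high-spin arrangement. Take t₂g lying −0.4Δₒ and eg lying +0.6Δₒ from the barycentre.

Co sits in group 9; removing 3 electrons leaves Co³⁺ with 9 − 3 = 6 d electrons.
Δₒ < P, so pairing is avoided: the ground state is high-spin.
Configuration: t₂g⁴ eg².
Orbital CFSE = -0.4Δₒ = -0.4 × 214 = -86 kJ/mol.
High-spin has no excess pairs, so no pairing correction applies.

-86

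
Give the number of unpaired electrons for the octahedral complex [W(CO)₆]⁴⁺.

CO is neutral, so the +4 overall charge sits on W: oxidation state +4.
W⁴⁺: group 6, so d-count = 6 − 4 = 2.
Configuration: t2g^2 e_g^0, giving 2 unpaired electrons.

2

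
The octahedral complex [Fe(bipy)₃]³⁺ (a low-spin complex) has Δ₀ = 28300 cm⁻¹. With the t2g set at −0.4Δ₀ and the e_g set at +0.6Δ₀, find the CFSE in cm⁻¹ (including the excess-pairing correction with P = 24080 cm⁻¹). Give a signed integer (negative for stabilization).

bipy is neutral, so the +3 overall charge sits on Fe: oxidation state +3.
Group 8 minus oxidation state +3 gives a d⁵ configuration for Fe³⁺.
Configuration: t2g^5 e_g^0.
Orbital CFSE = 5(-0.4) + 0(0.6) = -2.0Δ₀ = -2.0 × 28300 = -56600 cm⁻¹.
Relative to high-spin t2g^3 e_g^2 (0 paired), the low-spin configuration has 2 additional pairs, contributing +2 × 24080 = +48160 cm⁻¹.
Combining: -56600 + 48160 = -8440 cm⁻¹.

-8440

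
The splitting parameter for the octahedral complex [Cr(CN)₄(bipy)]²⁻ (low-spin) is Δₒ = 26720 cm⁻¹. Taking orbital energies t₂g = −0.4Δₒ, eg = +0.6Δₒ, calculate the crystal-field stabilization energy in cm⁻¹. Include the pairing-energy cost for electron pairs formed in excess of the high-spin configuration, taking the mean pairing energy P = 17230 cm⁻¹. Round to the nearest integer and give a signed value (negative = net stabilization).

-25522

Ligand charges: 4×(-1) from CN⁻ and 1×(+0) from bipy sum to -4; with overall charge -2, Cr is +2.
Cr²⁺: group 6, so d-count = 6 − 2 = 4.
Electron filling gives t₂g⁴ eg⁰.
Orbital CFSE = 4(-0.4) + 0(0.6) = -1.6Δₒ = -1.6 × 26720 = -42752 cm⁻¹.
Relative to high-spin t₂g³ eg¹ (0 paired), the low-spin configuration has 1 additional pair, contributing +1 × 17230 = +17230 cm⁻¹.
Overall CFSE = -42752 + 17230 = -25522 cm⁻¹.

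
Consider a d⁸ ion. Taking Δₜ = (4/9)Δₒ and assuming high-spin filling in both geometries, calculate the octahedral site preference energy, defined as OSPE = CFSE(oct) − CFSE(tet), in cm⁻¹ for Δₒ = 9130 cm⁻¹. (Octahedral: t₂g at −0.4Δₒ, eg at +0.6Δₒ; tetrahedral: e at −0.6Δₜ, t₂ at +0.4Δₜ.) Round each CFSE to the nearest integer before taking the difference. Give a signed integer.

-7710

Octahedral high-spin t₂g⁶ eg²: CFSE = -1.2 × 9130 = -10956 cm⁻¹.
In a tetrahedral site the filling is e⁴ t₂⁴: CFSE(tet) = -0.8Δₜ = -0.8 × (4/9)(9130) = -3246 cm⁻¹.
Subtracting, OSPE = -10956 − (-3246) = -7710 cm⁻¹.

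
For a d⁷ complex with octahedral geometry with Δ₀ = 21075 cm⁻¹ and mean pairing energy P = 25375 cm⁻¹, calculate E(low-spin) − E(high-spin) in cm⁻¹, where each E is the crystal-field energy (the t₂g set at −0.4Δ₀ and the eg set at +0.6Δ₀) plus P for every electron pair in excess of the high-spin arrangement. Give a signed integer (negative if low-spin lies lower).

High-spin d⁷ fills as t₂g⁵ eg² with CFSE 5(−0.4) + 2(+0.6) = -0.8Δ₀ = -16860 cm⁻¹.
Low-spin t₂g⁶ eg¹ gives -1.8Δ₀ = -37935 cm⁻¹, but forming 1 extra pair costs 1P = 25375 cm⁻¹, so E(LS) = -37935 + 25375 = -12560 cm⁻¹.
The difference is -12560 − (-16860) = 4300 cm⁻¹, so high-spin lies lower.

4300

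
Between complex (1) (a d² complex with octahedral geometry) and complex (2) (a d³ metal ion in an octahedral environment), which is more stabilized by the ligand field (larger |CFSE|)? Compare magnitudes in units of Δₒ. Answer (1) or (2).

(1): For octahedral d² the high- and low-spin configurations coincide; t₂g² eg⁰, CFSE = -0.8Δₒ.
(2): t₂g³ eg⁰, CFSE = -1.2Δₒ.
So (2) has the larger |CFSE|.

(2)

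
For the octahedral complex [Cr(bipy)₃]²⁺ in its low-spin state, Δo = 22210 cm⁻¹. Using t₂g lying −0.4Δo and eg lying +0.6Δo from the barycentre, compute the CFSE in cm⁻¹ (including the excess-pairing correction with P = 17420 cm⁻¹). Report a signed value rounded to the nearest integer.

bipy is neutral, so the +2 overall charge sits on Cr: oxidation state +2.
Cr is in group 6, so Cr²⁺ is d⁴ (6 − 2 = 4).
Electron filling gives t₂g⁴ eg⁰.
The orbital stabilization is -1.6Δo = -1.6 × 22210 = -35536 cm⁻¹.
Relative to high-spin t₂g³ eg¹ (0 paired), the low-spin configuration has 1 additional pair, contributing +1 × 17420 = +17420 cm⁻¹.
Combining: -35536 + 17420 = -18116 cm⁻¹.

-18116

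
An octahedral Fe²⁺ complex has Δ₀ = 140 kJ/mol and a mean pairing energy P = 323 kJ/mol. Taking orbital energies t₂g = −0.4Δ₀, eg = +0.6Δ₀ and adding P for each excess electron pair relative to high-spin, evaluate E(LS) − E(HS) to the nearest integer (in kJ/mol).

366

Fe sits in group 8; removing 2 electrons leaves Fe²⁺ with 8 − 2 = 6 d electrons.
High-spin: t₂g⁴ eg², CFSE = -0.4Δ₀ = -56 kJ/mol.
Low-spin t₂g⁶ eg⁰ gives -2.4Δ₀ = -336 kJ/mol, but forming 2 extra pairs costs 2P = 646 kJ/mol, so E(LS) = -336 + 646 = 310 kJ/mol.
The difference is 310 − (-56) = 366 kJ/mol, so high-spin lies lower.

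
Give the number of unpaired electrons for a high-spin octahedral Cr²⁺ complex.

4

Cr is in group 6, so Cr²⁺ is d⁴ (6 − 2 = 4).
Configuration: t₂g³ eg¹, giving 4 unpaired electrons.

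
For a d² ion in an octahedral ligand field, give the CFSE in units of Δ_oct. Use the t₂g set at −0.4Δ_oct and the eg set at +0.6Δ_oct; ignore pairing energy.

For octahedral d² the high- and low-spin configurations coincide.
Configuration: t₂g² eg⁰.
CFSE = 2(-0.4Δ_oct) + 0(0.6Δ_oct) = -0.8Δ_oct + 0.0Δ_oct = -0.8Δ_oct.

-0.8 Δ_oct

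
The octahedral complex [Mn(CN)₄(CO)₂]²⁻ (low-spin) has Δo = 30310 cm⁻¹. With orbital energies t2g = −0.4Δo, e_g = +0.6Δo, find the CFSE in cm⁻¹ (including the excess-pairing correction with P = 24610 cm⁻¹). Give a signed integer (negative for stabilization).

-11400

Ligand charges: 4×(-1) from CN⁻ and 2×(+0) from CO sum to -4; with overall charge -2, Mn is +2.
Mn is in group 7, so Mn²⁺ is d⁵ (7 − 2 = 5).
The d⁵ electrons fill as t2g^5 e_g^0.
The orbital stabilization is -2.0Δo = -2.0 × 30310 = -60620 cm⁻¹.
Relative to high-spin t2g^3 e_g^2 (0 paired), the low-spin configuration has 2 additional pairs, contributing +2 × 24610 = +49220 cm⁻¹.
Combining: -60620 + 49220 = -11400 cm⁻¹.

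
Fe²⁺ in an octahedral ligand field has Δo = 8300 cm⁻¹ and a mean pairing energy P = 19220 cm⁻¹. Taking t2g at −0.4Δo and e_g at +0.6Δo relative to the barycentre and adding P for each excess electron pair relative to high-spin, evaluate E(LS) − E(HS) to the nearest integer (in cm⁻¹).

21840

Fe²⁺: group 8, so d-count = 8 − 2 = 6.
In the high-spin limit (t2g^4 e_g^2) the orbital term is -0.4Δo = -3320 cm⁻¹, with no excess pairing.
Low-spin: t2g^6 e_g^0, orbital CFSE = -2.4Δo = -19920 cm⁻¹; plus 2 excess pairs × P = +38440 cm⁻¹; total 18520 cm⁻¹.
Thus E(LS) − E(HS) = 21840 cm⁻¹.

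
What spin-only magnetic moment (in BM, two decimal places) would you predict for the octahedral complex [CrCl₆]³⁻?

3.87 BM

Each Cl⁻ contributes -1; 6 × (-1) = -6. With overall charge -3, Cr is in the +3 oxidation state.
Cr sits in group 6; removing 3 electrons leaves Cr³⁺ with 6 − 3 = 3 d electrons.
Configuration: t₂g³ eg⁰ → 3 unpaired electrons.
μ(spin-only) = √[3(3+2)] = √15 ≈ 3.87 BM.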